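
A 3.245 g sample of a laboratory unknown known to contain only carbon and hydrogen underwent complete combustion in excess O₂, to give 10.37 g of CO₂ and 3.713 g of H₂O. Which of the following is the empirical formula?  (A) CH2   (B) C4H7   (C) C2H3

(B) C4H7

mol C = 10.37 g CO₂ ÷ 44.009 g/mol = 0.23563 mol
mol H = 2 × 3.713 g H₂O ÷ 18.015 g/mol = 0.41221 mol
Divide by the smallest (0.23563 mol): C 1.000, H 1.749
Multiplying each by 4 gives whole numbers: C 4.00, H 7.00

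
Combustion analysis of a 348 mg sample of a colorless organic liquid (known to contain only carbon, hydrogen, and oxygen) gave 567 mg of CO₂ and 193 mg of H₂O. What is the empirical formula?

C6H10O5

mol C = 0.567 g CO₂ ÷ 44.009 g/mol = 0.01288 mol
mol H = 2 × 0.193 g H₂O ÷ 18.015 g/mol = 0.02143 mol
mass O = 0.348 − (0.1547 + 0.02160) = 0.1717 g → mol O = 0.1717 ÷ 15.999 = 0.01073 mol
Divide by the smallest (0.01073 mol): C 1.201, H 1.997, O 1.000
Multiplying each by 5 gives whole numbers: C 6.00, H 9.99, O 5.00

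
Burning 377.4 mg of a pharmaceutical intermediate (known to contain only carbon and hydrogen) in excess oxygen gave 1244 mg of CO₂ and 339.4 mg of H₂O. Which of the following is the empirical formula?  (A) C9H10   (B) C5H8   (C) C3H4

(C) C3H4

mol C = 1.244 g CO₂ ÷ 44.009 g/mol = 0.028267 mol
mol H = 2 × 0.3394 g H₂O ÷ 18.015 g/mol = 0.037680 mol
Divide by the smallest (0.028267 mol): C 1.000, H 1.333
Multiplying each by 3 gives whole numbers: C 3.00, H 4.00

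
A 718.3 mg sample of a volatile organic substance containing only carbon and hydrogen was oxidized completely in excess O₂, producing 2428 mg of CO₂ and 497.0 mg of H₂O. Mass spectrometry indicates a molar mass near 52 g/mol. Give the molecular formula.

C4H4

mol C = 2.428 g CO₂ ÷ 44.009 g/mol = 0.055171 mol
mol H = 2 × 0.4970 g H₂O ÷ 18.015 g/mol = 0.055176 mol
Divide by the smallest (0.055171 mol): C 1.000, H 1.000
Empirical formula: CH
Empirical-formula mass = 13.02 g/mol; 52 ÷ 13.02 ≈ 4, so the molecular formula is C4H4.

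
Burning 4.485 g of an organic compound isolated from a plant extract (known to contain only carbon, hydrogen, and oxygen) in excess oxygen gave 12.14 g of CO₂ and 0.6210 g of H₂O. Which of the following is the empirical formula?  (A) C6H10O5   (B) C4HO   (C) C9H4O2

mol C = 12.14 g CO₂ ÷ 44.009 g/mol = 0.27585 mol
mol H = 2 × 0.6210 g H₂O ÷ 18.015 g/mol = 0.068943 mol
mass O = 4.485 − (3.3133 + 0.069494) = 1.1022 g → mol O = 1.1022 ÷ 15.999 = 0.068894 mol
Divide by the smallest (0.068894 mol): C 4.004, H 1.001, O 1.000

(B) C4HO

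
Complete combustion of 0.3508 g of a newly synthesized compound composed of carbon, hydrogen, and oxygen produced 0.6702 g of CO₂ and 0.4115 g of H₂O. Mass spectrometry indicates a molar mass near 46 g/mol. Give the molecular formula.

C2H6O

mol C = 0.6702 g CO₂ ÷ 44.009 g/mol = 0.015229 mol
mol H = 2 × 0.4115 g H₂O ÷ 18.015 g/mol = 0.045684 mol
mass O = 0.3508 − (0.18291 + 0.046050) = 0.12184 g → mol O = 0.12184 ÷ 15.999 = 0.0076154 mol
Divide by the smallest (0.0076154 mol): C 2.000, H 5.999, O 1.000
Empirical formula: C2H6O
Empirical-formula mass = 46.07 g/mol; 46 ÷ 46.07 ≈ 1, so the molecular formula is C2H6O.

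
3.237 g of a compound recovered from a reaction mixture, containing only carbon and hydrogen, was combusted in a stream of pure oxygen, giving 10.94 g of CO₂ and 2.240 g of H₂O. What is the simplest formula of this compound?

mol C = 10.94 g CO₂ ÷ 44.009 g/mol = 0.24859 mol
mol H = 2 × 2.240 g H₂O ÷ 18.015 g/mol = 0.24868 mol
Divide by the smallest (0.24859 mol): C 1.000, H 1.000

CH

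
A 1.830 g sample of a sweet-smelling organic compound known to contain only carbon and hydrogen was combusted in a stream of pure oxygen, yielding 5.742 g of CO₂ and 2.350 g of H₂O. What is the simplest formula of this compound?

mol C = 5.742 g CO₂ ÷ 44.009 g/mol = 0.13047 mol
mol H = 2 × 2.350 g H₂O ÷ 18.015 g/mol = 0.26089 mol
Divide by the smallest (0.13047 mol): C 1.000, H 2.000

CH2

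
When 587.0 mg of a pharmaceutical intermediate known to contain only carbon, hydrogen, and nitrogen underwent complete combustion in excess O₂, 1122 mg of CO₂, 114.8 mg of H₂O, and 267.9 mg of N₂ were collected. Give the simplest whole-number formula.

C4H2N3

mol C = 1.122 g CO₂ ÷ 44.009 g/mol = 0.025495 mol
mol H = 2 × 0.1148 g H₂O ÷ 18.015 g/mol = 0.012745 mol
mol N = 2 × 0.2679 g N₂ ÷ 28.014 g/mol = 0.019126 mol
Divide by the smallest (0.012745 mol): C 2.000, H 1.000, N 1.501
Multiplying each by 2 gives whole numbers: C 4.00, H 2.00, N 3.00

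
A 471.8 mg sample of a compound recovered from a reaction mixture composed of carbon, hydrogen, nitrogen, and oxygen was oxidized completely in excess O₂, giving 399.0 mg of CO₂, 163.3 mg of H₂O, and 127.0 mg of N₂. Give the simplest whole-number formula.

mol C = 0.3990 g CO₂ ÷ 44.009 g/mol = 0.0090663 mol
mol H = 2 × 0.1633 g H₂O ÷ 18.015 g/mol = 0.018129 mol
mol N = 2 × 0.1270 g N₂ ÷ 28.014 g/mol = 0.0090669 mol
mass O = 0.4718 − (0.10890 + 0.018274 + 0.12700) = 0.21763 g → mol O = 0.21763 ÷ 15.999 = 0.013603 mol
Divide by the smallest (0.0090663 mol): C 1.000, H 2.000, N 1.000, O 1.500
Multiplying each by 2 gives whole numbers: C 2.00, H 4.00, N 2.00, O 3.00

C2H4N2O3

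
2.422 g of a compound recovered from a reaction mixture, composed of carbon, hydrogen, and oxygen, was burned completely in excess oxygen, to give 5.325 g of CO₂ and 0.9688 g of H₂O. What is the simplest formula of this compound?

C9H8O4

mol C = 5.325 g CO₂ ÷ 44.009 g/mol = 0.12100 mol
mol H = 2 × 0.9688 g H₂O ÷ 18.015 g/mol = 0.10755 mol
mass O = 2.422 − (1.4533 + 0.10842) = 0.86028 g → mol O = 0.86028 ÷ 15.999 = 0.053771 mol
Divide by the smallest (0.053771 mol): C 2.250, H 2.000, O 1.000
Multiplying each by 4 gives whole numbers: C 9.00, H 8.00, O 4.00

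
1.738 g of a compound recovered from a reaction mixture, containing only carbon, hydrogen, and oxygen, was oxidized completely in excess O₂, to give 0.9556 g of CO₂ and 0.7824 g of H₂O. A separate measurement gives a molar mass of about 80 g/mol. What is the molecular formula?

CH4O4

mol C = 0.9556 g CO₂ ÷ 44.009 g/mol = 0.021714 mol
mol H = 2 × 0.7824 g H₂O ÷ 18.015 g/mol = 0.086861 mol
mass O = 1.738 − (0.26080 + 0.087556) = 1.3896 g → mol O = 1.3896 ÷ 15.999 = 0.086858 mol
Divide by the smallest (0.021714 mol): C 1.000, H 4.000, O 4.000
Empirical formula: CH4O4
Empirical-formula mass = 80.04 g/mol; 80 ÷ 80.04 ≈ 1, so the molecular formula is CH4O4.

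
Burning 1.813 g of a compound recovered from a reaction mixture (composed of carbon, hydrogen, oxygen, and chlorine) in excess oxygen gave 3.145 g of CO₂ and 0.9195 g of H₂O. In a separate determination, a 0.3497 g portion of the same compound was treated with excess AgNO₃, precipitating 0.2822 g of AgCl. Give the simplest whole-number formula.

mol C = 3.145 g CO₂ ÷ 44.009 g/mol = 0.071463 mol
mol H = 2 × 0.9195 g H₂O ÷ 18.015 g/mol = 0.10208 mol
From the AgCl data: mol Cl per gram of compound = (0.2822 ÷ 143.318) ÷ 0.3497 = 0.0056307 mol/g, so in the 1.813 g combustion sample mol Cl = 0.010208 mol
mass O = 1.813 − (0.85834 + 0.10290 + 0.36189) = 0.48988 g → mol O = 0.48988 ÷ 15.999 = 0.030619 mol
Divide by the smallest (0.010208 mol): C 7.000, H 10.000, Cl 1.000, O 2.999

C7H10ClO3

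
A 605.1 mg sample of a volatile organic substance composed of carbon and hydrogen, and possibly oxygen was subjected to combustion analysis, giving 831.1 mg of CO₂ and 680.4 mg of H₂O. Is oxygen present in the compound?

mol C = 0.8311 g CO₂ ÷ 44.009 g/mol = 0.018885 mol
mol H = 2 × 0.6804 g H₂O ÷ 18.015 g/mol = 0.075537 mol
C and H account for only 0.30297 g of the 0.6051 g sample; the remaining 0.30213 g must be oxygen.

yes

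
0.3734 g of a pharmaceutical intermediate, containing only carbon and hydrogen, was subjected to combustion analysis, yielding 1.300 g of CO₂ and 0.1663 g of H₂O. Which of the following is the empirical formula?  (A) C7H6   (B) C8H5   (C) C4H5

mol C = 1.300 g CO₂ ÷ 44.009 g/mol = 0.029539 mol
mol H = 2 × 0.1663 g H₂O ÷ 18.015 g/mol = 0.018462 mol
Divide by the smallest (0.018462 mol): C 1.600, H 1.000
Multiplying each by 5 gives whole numbers: C 8.00, H 5.00

(B) C8H5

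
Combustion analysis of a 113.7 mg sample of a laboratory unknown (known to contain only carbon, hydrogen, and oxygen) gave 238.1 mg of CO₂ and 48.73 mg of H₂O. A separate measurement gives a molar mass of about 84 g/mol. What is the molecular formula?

mol C = 0.2381 g CO₂ ÷ 44.009 g/mol = 0.0054103 mol
mol H = 2 × 0.04873 g H₂O ÷ 18.015 g/mol = 0.0054099 mol
mass O = 0.1137 − (0.064983 + 0.0054532) = 0.043264 g → mol O = 0.043264 ÷ 15.999 = 0.0027042 mol
Divide by the smallest (0.0027042 mol): C 2.001, H 2.001, O 1.000
Empirical formula: C2H2O
Empirical-formula mass = 42.04 g/mol; 84 ÷ 42.04 ≈ 2, so the molecular formula is C4H4O2.

C4H4O2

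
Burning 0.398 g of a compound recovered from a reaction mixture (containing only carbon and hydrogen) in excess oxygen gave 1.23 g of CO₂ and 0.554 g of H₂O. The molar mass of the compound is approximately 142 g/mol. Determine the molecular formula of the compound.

C10H22

mol C = 1.23 g CO₂ ÷ 44.009 g/mol = 0.02795 mol
mol H = 2 × 0.554 g H₂O ÷ 18.015 g/mol = 0.06150 mol
Divide by the smallest (0.02795 mol): C 1.000, H 2.201
Multiplying each by 5 gives whole numbers: C 5.00, H 11.00
Empirical formula: C5H11
Empirical-formula mass = 71.14 g/mol; 142 ÷ 71.14 ≈ 2, so the molecular formula is C10H22.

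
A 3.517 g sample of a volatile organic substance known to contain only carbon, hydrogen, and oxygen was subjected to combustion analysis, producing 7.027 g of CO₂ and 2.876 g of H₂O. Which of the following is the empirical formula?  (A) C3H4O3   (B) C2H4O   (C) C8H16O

(B) C2H4O

mol C = 7.027 g CO₂ ÷ 44.009 g/mol = 0.15967 mol
mol H = 2 × 2.876 g H₂O ÷ 18.015 g/mol = 0.31929 mol
mass O = 3.517 − (1.9178 + 0.32184) = 1.2773 g → mol O = 1.2773 ÷ 15.999 = 0.079839 mol
Divide by the smallest (0.079839 mol): C 2.000, H 3.999, O 1.000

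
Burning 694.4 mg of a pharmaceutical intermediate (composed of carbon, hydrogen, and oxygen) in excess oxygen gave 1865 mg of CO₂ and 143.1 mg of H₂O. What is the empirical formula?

mol C = 1.865 g CO₂ ÷ 44.009 g/mol = 0.042378 mol
mol H = 2 × 0.1431 g H₂O ÷ 18.015 g/mol = 0.015887 mol
mass O = 0.6944 − (0.50900 + 0.016014) = 0.16939 g → mol O = 0.16939 ÷ 15.999 = 0.010587 mol
Divide by the smallest (0.010587 mol): C 4.003, H 1.501, O 1.000
Multiplying each by 2 gives whole numbers: C 8.01, H 3.00, O 2.00

C8H3O2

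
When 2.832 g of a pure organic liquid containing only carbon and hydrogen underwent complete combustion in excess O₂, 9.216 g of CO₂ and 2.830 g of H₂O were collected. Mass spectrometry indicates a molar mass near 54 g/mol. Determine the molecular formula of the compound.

mol C = 9.216 g CO₂ ÷ 44.009 g/mol = 0.20941 mol
mol H = 2 × 2.830 g H₂O ÷ 18.015 g/mol = 0.31418 mol
Divide by the smallest (0.20941 mol): C 1.000, H 1.500
Multiplying each by 2 gives whole numbers: C 2.00, H 3.00
Empirical formula: C2H3
Empirical-formula mass = 27.05 g/mol; 54 ÷ 27.05 ≈ 2, so the molecular formula is C4H6.

C4H6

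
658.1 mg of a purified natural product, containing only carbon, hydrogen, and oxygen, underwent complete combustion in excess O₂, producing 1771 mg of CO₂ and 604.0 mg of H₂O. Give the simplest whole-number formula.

mol C = 1.771 g CO₂ ÷ 44.009 g/mol = 0.040242 mol
mol H = 2 × 0.6040 g H₂O ÷ 18.015 g/mol = 0.067055 mol
mass O = 0.6581 − (0.48334 + 0.067592) = 0.10716 g → mol O = 0.10716 ÷ 15.999 = 0.0066982 mol
Divide by the smallest (0.0066982 mol): C 6.008, H 10.011, O 1.000

C6H10O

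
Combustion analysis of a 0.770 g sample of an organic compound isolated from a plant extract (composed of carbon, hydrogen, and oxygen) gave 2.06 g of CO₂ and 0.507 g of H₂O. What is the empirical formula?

C5H6O

mol C = 2.06 g CO₂ ÷ 44.009 g/mol = 0.04681 mol
mol H = 2 × 0.507 g H₂O ÷ 18.015 g/mol = 0.05629 mol
mass O = 0.770 − (0.5622 + 0.05674) = 0.1510 g → mol O = 0.1510 ÷ 15.999 = 0.009441 mol
Divide by the smallest (0.009441 mol): C 4.958, H 5.962, O 1.000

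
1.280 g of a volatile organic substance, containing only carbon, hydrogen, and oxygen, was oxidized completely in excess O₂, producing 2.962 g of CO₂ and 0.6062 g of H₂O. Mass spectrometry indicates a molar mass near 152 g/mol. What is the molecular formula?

mol C = 2.962 g CO₂ ÷ 44.009 g/mol = 0.067304 mol
mol H = 2 × 0.6062 g H₂O ÷ 18.015 g/mol = 0.067299 mol
mass O = 1.280 − (0.80839 + 0.067838) = 0.40377 g → mol O = 0.40377 ÷ 15.999 = 0.025237 mol
Divide by the smallest (0.025237 mol): C 2.667, H 2.667, O 1.000
Multiplying each by 3 gives whole numbers: C 8.00, H 8.00, O 3.00
Empirical formula: C8H8O3
Empirical-formula mass = 152.15 g/mol; 152 ÷ 152.15 ≈ 1, so the molecular formula is C8H8O3.

C8H8O3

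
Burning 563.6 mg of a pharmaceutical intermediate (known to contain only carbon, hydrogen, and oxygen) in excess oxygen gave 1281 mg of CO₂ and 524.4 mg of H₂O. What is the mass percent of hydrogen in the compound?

mol C = 1.281 g CO₂ ÷ 44.009 g/mol = 0.029108 mol
mol H = 2 × 0.5244 g H₂O ÷ 18.015 g/mol = 0.058218 mol
mass O = 0.5636 − (0.34961 + 0.058684) = 0.15530 g → mol O = 0.15530 ÷ 15.999 = 0.0097071 mol
mass % H = 0.058684 g ÷ 0.5636 g × 100%

10.41%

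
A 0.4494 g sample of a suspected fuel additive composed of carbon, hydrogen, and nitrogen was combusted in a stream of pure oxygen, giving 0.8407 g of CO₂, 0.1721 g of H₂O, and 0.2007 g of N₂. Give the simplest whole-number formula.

C4H4N3

mol C = 0.8407 g CO₂ ÷ 44.009 g/mol = 0.019103 mol
mol H = 2 × 0.1721 g H₂O ÷ 18.015 g/mol = 0.019106 mol
mol N = 2 × 0.2007 g N₂ ÷ 28.014 g/mol = 0.014329 mol
Divide by the smallest (0.014329 mol): C 1.333, H 1.333, N 1.000
Multiplying each by 3 gives whole numbers: C 4.00, H 4.00, N 3.00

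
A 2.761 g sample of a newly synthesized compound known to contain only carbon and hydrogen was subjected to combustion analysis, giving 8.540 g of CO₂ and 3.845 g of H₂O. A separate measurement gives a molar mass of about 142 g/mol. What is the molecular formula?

mol C = 8.540 g CO₂ ÷ 44.009 g/mol = 0.19405 mol
mol H = 2 × 3.845 g H₂O ÷ 18.015 g/mol = 0.42687 mol
Divide by the smallest (0.19405 mol): C 1.000, H 2.200
Multiplying each by 5 gives whole numbers: C 5.00, H 11.00
Empirical formula: C5H11
Empirical-formula mass = 71.14 g/mol; 142 ÷ 71.14 ≈ 2, so the molecular formula is C10H22.

C10H22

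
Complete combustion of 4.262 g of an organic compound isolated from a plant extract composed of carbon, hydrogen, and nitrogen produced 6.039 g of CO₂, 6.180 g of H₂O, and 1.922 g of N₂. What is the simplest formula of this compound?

CH5N

mol C = 6.039 g CO₂ ÷ 44.009 g/mol = 0.13722 mol
mol H = 2 × 6.180 g H₂O ÷ 18.015 g/mol = 0.68609 mol
mol N = 2 × 1.922 g N₂ ÷ 28.014 g/mol = 0.13722 mol
Divide by the smallest (0.13722 mol): C 1.000, H 5.000, N 1.000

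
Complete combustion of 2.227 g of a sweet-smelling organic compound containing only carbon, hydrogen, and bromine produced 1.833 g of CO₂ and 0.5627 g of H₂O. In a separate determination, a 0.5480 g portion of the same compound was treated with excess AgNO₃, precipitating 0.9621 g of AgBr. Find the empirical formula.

mol C = 1.833 g CO₂ ÷ 44.009 g/mol = 0.041651 mol
mol H = 2 × 0.5627 g H₂O ÷ 18.015 g/mol = 0.062470 mol
From the AgBr data: mol Br per gram of compound = (0.9621 ÷ 187.772) ÷ 0.5480 = 0.0093499 mol/g, so in the 2.227 g combustion sample mol Br = 0.020822 mol
Divide by the smallest (0.020822 mol): C 2.000, H 3.000, Br 1.000

C2H3Br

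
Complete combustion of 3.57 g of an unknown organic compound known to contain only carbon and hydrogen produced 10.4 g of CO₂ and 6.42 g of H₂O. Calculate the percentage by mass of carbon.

mol C = 10.4 g CO₂ ÷ 44.009 g/mol = 0.2363 mol
mol H = 2 × 6.42 g H₂O ÷ 18.015 g/mol = 0.7127 mol
mass % C = 2.838 g ÷ 3.57 g × 100%

79.5%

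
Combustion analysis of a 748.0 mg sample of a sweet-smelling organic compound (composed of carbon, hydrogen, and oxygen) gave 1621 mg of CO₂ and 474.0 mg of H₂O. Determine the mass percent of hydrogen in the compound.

mol C = 1.621 g CO₂ ÷ 44.009 g/mol = 0.036833 mol
mol H = 2 × 0.4740 g H₂O ÷ 18.015 g/mol = 0.052623 mol
mass O = 0.7480 − (0.44241 + 0.053044) = 0.25255 g → mol O = 0.25255 ÷ 15.999 = 0.015785 mol
mass % H = 0.053044 g ÷ 0.7480 g × 100%

7.09%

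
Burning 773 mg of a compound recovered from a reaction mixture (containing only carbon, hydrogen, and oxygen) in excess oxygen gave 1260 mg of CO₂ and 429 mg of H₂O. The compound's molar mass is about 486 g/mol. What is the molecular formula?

mol C = 1.26 g CO₂ ÷ 44.009 g/mol = 0.02863 mol
mol H = 2 × 0.429 g H₂O ÷ 18.015 g/mol = 0.04763 mol
mass O = 0.773 − (0.3439 + 0.04801) = 0.3811 g → mol O = 0.3811 ÷ 15.999 = 0.02382 mol
Divide by the smallest (0.02382 mol): C 1.202, H 1.999, O 1.000
Multiplying each by 5 gives whole numbers: C 6.01, H 10.00, O 5.00
Empirical formula: C6H10O5
Empirical-formula mass = 162.14 g/mol; 486 ÷ 162.14 ≈ 3, so the molecular formula is C18H30O15.

C18H30O15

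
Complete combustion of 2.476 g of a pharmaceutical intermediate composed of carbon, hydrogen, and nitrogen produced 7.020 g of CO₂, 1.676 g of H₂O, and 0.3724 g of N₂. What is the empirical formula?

C6H7N

mol C = 7.020 g CO₂ ÷ 44.009 g/mol = 0.15951 mol
mol H = 2 × 1.676 g H₂O ÷ 18.015 g/mol = 0.18607 mol
mol N = 2 × 0.3724 g N₂ ÷ 28.014 g/mol = 0.026587 mol
Divide by the smallest (0.026587 mol): C 6.000, H 6.999, N 1.000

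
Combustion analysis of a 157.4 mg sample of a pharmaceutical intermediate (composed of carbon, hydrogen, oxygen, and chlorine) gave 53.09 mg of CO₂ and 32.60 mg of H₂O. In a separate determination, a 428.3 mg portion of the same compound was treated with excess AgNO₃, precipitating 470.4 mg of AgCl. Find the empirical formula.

mol C = 0.05309 g CO₂ ÷ 44.009 g/mol = 0.0012063 mol
mol H = 2 × 0.03260 g H₂O ÷ 18.015 g/mol = 0.0036192 mol
From the AgCl data: mol Cl per gram of compound = (0.4704 ÷ 143.318) ÷ 0.4283 = 0.0076633 mol/g, so in the 0.1574 g combustion sample mol Cl = 0.0012062 mol
mass O = 0.1574 − (0.014489 + 0.0036482 + 0.042760) = 0.096502 g → mol O = 0.096502 ÷ 15.999 = 0.0060318 mol
Divide by the smallest (0.0012062 mol): C 1.000, H 3.000, Cl 1.000, O 5.001

CH3ClO5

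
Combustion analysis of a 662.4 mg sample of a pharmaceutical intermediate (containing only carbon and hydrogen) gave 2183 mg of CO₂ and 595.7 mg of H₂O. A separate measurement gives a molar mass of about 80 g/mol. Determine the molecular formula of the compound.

C6H8

mol C = 2.183 g CO₂ ÷ 44.009 g/mol = 0.049603 mol
mol H = 2 × 0.5957 g H₂O ÷ 18.015 g/mol = 0.066134 mol
Divide by the smallest (0.049603 mol): C 1.000, H 1.333
Multiplying each by 3 gives whole numbers: C 3.00, H 4.00
Empirical formula: C3H4
Empirical-formula mass = 40.06 g/mol; 80 ÷ 40.06 ≈ 2, so the molecular formula is C6H8.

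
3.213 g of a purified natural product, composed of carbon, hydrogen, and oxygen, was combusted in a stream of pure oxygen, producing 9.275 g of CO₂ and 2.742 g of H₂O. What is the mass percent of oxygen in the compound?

11.67%

mol C = 9.275 g CO₂ ÷ 44.009 g/mol = 0.21075 mol
mol H = 2 × 2.742 g H₂O ÷ 18.015 g/mol = 0.30441 mol
mass O = 3.213 − (2.5313 + 0.30685) = 0.37481 g → mol O = 0.37481 ÷ 15.999 = 0.023427 mol
mass % O = 0.37481 g ÷ 3.213 g × 100%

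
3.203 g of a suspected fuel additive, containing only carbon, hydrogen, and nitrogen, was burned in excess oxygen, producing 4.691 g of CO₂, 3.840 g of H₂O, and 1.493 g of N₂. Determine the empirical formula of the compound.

CH4N

mol C = 4.691 g CO₂ ÷ 44.009 g/mol = 0.10659 mol
mol H = 2 × 3.840 g H₂O ÷ 18.015 g/mol = 0.42631 mol
mol N = 2 × 1.493 g N₂ ÷ 28.014 g/mol = 0.10659 mol
Divide by the smallest (0.10659 mol): C 1.000, H 4.000, N 1.000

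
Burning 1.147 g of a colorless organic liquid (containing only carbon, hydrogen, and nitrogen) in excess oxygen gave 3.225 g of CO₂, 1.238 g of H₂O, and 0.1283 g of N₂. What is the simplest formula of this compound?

mol C = 3.225 g CO₂ ÷ 44.009 g/mol = 0.073280 mol
mol H = 2 × 1.238 g H₂O ÷ 18.015 g/mol = 0.13744 mol
mol N = 2 × 0.1283 g N₂ ÷ 28.014 g/mol = 0.0091597 mol
Divide by the smallest (0.0091597 mol): C 8.000, H 15.005, N 1.000

C8H15N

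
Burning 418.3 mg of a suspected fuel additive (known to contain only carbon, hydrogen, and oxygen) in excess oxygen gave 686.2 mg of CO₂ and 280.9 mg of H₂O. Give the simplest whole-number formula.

C5H10O4

mol C = 0.6862 g CO₂ ÷ 44.009 g/mol = 0.015592 mol
mol H = 2 × 0.2809 g H₂O ÷ 18.015 g/mol = 0.031185 mol
mass O = 0.4183 − (0.18728 + 0.031435) = 0.19959 g → mol O = 0.19959 ÷ 15.999 = 0.012475 mol
Divide by the smallest (0.012475 mol): C 1.250, H 2.500, O 1.000
Multiplying each by 4 gives whole numbers: C 5.00, H 10.00, O 4.00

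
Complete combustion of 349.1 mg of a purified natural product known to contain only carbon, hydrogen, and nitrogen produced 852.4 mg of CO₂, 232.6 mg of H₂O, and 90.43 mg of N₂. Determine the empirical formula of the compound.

C3H4N

mol C = 0.8524 g CO₂ ÷ 44.009 g/mol = 0.019369 mol
mol H = 2 × 0.2326 g H₂O ÷ 18.015 g/mol = 0.025823 mol
mol N = 2 × 0.09043 g N₂ ÷ 28.014 g/mol = 0.0064561 mol
Divide by the smallest (0.0064561 mol): C 3.000, H 4.000, N 1.000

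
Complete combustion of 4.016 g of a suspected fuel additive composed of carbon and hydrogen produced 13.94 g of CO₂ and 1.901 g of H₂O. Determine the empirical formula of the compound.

C3H2

mol C = 13.94 g CO₂ ÷ 44.009 g/mol = 0.31675 mol
mol H = 2 × 1.901 g H₂O ÷ 18.015 g/mol = 0.21105 mol
Divide by the smallest (0.21105 mol): C 1.501, H 1.000
Multiplying each by 2 gives whole numbers: C 3.00, H 2.00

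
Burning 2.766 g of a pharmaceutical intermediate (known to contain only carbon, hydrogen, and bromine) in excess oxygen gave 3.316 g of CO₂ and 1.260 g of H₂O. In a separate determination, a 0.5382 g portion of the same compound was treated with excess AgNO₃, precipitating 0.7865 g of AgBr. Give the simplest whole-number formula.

C7H13Br2

mol C = 3.316 g CO₂ ÷ 44.009 g/mol = 0.075348 mol
mol H = 2 × 1.260 g H₂O ÷ 18.015 g/mol = 0.13988 mol
From the AgBr data: mol Br per gram of compound = (0.7865 ÷ 187.772) ÷ 0.5382 = 0.0077826 mol/g, so in the 2.766 g combustion sample mol Br = 0.021527 mol
Divide by the smallest (0.021527 mol): C 3.500, H 6.498, Br 1.000
Multiplying each by 2 gives whole numbers: C 7.00, H 13.00, Br 2.00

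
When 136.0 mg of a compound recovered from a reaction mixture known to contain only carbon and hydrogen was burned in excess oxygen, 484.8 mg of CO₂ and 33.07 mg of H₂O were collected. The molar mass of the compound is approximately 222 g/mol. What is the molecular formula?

mol C = 0.4848 g CO₂ ÷ 44.009 g/mol = 0.011016 mol
mol H = 2 × 0.03307 g H₂O ÷ 18.015 g/mol = 0.0036714 mol
Divide by the smallest (0.0036714 mol): C 3.000, H 1.000
Empirical formula: C3H
Empirical-formula mass = 37.04 g/mol; 222 ÷ 37.04 ≈ 6, so the molecular formula is C18H6.

C18H6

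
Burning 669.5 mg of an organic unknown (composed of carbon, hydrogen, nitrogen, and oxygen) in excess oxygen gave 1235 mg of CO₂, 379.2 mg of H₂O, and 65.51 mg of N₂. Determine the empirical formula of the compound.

mol C = 1.235 g CO₂ ÷ 44.009 g/mol = 0.028062 mol
mol H = 2 × 0.3792 g H₂O ÷ 18.015 g/mol = 0.042098 mol
mol N = 2 × 0.06551 g N₂ ÷ 28.014 g/mol = 0.0046769 mol
mass O = 0.6695 − (0.33706 + 0.042435 + 0.065510) = 0.22450 g → mol O = 0.22450 ÷ 15.999 = 0.014032 mol
Divide by the smallest (0.0046769 mol): C 6.000, H 9.001, N 1.000, O 3.000

C6H9NO3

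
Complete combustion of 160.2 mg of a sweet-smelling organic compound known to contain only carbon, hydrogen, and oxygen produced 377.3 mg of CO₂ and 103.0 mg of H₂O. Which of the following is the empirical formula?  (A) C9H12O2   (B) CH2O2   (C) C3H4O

mol C = 0.3773 g CO₂ ÷ 44.009 g/mol = 0.0085732 mol
mol H = 2 × 0.1030 g H₂O ÷ 18.015 g/mol = 0.011435 mol
mass O = 0.1602 − (0.10297 + 0.011526) = 0.045700 g → mol O = 0.045700 ÷ 15.999 = 0.0028564 mol
Divide by the smallest (0.0028564 mol): C 3.001, H 4.003, O 1.000

(C) C3H4O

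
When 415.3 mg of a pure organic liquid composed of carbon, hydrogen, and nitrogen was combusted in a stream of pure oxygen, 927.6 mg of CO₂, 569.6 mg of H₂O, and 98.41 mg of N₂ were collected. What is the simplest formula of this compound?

mol C = 0.9276 g CO₂ ÷ 44.009 g/mol = 0.021078 mol
mol H = 2 × 0.5696 g H₂O ÷ 18.015 g/mol = 0.063236 mol
mol N = 2 × 0.09841 g N₂ ÷ 28.014 g/mol = 0.0070258 mol
Divide by the smallest (0.0070258 mol): C 3.000, H 9.001, N 1.000

C3H9N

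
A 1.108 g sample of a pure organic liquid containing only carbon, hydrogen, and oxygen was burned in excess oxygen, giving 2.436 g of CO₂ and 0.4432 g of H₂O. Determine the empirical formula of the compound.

mol C = 2.436 g CO₂ ÷ 44.009 g/mol = 0.055352 mol
mol H = 2 × 0.4432 g H₂O ÷ 18.015 g/mol = 0.049203 mol
mass O = 1.108 − (0.66484 + 0.049597) = 0.39357 g → mol O = 0.39357 ÷ 15.999 = 0.024599 mol
Divide by the smallest (0.024599 mol): C 2.250, H 2.000, O 1.000
Multiplying each by 4 gives whole numbers: C 9.00, H 8.00, O 4.00

C9H8O4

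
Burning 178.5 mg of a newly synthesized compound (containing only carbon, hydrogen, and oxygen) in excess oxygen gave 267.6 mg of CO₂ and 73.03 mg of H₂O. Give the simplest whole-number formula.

mol C = 0.2676 g CO₂ ÷ 44.009 g/mol = 0.0060806 mol
mol H = 2 × 0.07303 g H₂O ÷ 18.015 g/mol = 0.0081077 mol
mass O = 0.1785 − (0.073034 + 0.0081725) = 0.097294 g → mol O = 0.097294 ÷ 15.999 = 0.0060812 mol
Divide by the smallest (0.0060806 mol): C 1.000, H 1.333, O 1.000
Multiplying each by 3 gives whole numbers: C 3.00, H 4.00, O 3.00

C3H4O3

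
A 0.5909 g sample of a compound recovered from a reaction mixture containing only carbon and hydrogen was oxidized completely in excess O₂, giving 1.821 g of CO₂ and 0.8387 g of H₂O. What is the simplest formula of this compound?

C4H9

mol C = 1.821 g CO₂ ÷ 44.009 g/mol = 0.041378 mol
mol H = 2 × 0.8387 g H₂O ÷ 18.015 g/mol = 0.093111 mol
Divide by the smallest (0.041378 mol): C 1.000, H 2.250
Multiplying each by 4 gives whole numbers: C 4.00, H 9.00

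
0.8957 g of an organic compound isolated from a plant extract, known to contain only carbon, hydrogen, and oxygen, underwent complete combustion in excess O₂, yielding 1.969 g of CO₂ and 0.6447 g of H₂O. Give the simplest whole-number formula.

mol C = 1.969 g CO₂ ÷ 44.009 g/mol = 0.044741 mol
mol H = 2 × 0.6447 g H₂O ÷ 18.015 g/mol = 0.071574 mol
mass O = 0.8957 − (0.53738 + 0.072146) = 0.28617 g → mol O = 0.28617 ÷ 15.999 = 0.017887 mol
Divide by the smallest (0.017887 mol): C 2.501, H 4.001, O 1.000
Multiplying each by 2 gives whole numbers: C 5.00, H 8.00, O 2.00

C5H8O2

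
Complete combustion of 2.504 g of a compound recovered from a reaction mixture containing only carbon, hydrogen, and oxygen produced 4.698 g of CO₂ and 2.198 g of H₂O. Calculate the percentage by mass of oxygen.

38.97%

mol C = 4.698 g CO₂ ÷ 44.009 g/mol = 0.10675 mol
mol H = 2 × 2.198 g H₂O ÷ 18.015 g/mol = 0.24402 mol
mass O = 2.504 − (1.2822 + 0.24597) = 0.97584 g → mol O = 0.97584 ÷ 15.999 = 0.060994 mol
mass % O = 0.97584 g ÷ 2.504 g × 100%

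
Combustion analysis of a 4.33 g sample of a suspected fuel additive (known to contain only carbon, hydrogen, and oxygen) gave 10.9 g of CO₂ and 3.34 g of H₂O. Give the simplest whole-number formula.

mol C = 10.9 g CO₂ ÷ 44.009 g/mol = 0.2477 mol
mol H = 2 × 3.34 g H₂O ÷ 18.015 g/mol = 0.3708 mol
mass O = 4.33 − (2.975 + 0.3738) = 0.9814 g → mol O = 0.9814 ÷ 15.999 = 0.06134 mol
Divide by the smallest (0.06134 mol): C 4.038, H 6.045, O 1.000

C4H6O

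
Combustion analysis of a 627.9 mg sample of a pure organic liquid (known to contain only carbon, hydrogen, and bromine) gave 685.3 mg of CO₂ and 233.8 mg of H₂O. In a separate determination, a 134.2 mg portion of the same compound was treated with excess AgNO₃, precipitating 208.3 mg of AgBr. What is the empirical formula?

C3H5Br

mol C = 0.6853 g CO₂ ÷ 44.009 g/mol = 0.015572 mol
mol H = 2 × 0.2338 g H₂O ÷ 18.015 g/mol = 0.025956 mol
From the AgBr data: mol Br per gram of compound = (0.2083 ÷ 187.772) ÷ 0.1342 = 0.0082662 mol/g, so in the 0.6279 g combustion sample mol Br = 0.0051903 mol
Divide by the smallest (0.0051903 mol): C 3.000, H 5.001, Br 1.000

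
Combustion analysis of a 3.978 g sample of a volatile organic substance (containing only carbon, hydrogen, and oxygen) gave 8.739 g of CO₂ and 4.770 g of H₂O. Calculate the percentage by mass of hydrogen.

mol C = 8.739 g CO₂ ÷ 44.009 g/mol = 0.19857 mol
mol H = 2 × 4.770 g H₂O ÷ 18.015 g/mol = 0.52956 mol
mass O = 3.978 − (2.3851 + 0.53380) = 1.0591 g → mol O = 1.0591 ÷ 15.999 = 0.066201 mol
mass % H = 0.53380 g ÷ 3.978 g × 100%

13.42%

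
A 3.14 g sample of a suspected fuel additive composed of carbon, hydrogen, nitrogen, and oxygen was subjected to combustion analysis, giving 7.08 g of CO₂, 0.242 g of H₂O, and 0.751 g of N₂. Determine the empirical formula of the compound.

C6HN2O

mol C = 7.08 g CO₂ ÷ 44.009 g/mol = 0.1609 mol
mol H = 2 × 0.242 g H₂O ÷ 18.015 g/mol = 0.02687 mol
mol N = 2 × 0.751 g N₂ ÷ 28.014 g/mol = 0.05362 mol
mass O = 3.14 − (1.932 + 0.02708 + 0.7510) = 0.4296 g → mol O = 0.4296 ÷ 15.999 = 0.02685 mol
Divide by the smallest (0.02685 mol): C 5.991, H 1.000, N 1.997, O 1.000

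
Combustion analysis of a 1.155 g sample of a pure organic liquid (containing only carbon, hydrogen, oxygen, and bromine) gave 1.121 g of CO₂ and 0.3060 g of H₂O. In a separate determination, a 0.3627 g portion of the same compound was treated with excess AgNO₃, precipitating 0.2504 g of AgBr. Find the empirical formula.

mol C = 1.121 g CO₂ ÷ 44.009 g/mol = 0.025472 mol
mol H = 2 × 0.3060 g H₂O ÷ 18.015 g/mol = 0.033972 mol
From the AgBr data: mol Br per gram of compound = (0.2504 ÷ 187.772) ÷ 0.3627 = 0.0036767 mol/g, so in the 1.155 g combustion sample mol Br = 0.0042466 mol
mass O = 1.155 − (0.30594 + 0.034243 + 0.33932) = 0.47549 g → mol O = 0.47549 ÷ 15.999 = 0.029720 mol
Divide by the smallest (0.0042466 mol): C 5.998, H 8.000, Br 1.000, O 6.999

C6H8BrO7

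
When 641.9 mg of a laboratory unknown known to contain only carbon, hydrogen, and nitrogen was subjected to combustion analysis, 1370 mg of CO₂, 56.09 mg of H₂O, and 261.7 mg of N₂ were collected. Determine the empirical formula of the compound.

mol C = 1.370 g CO₂ ÷ 44.009 g/mol = 0.031130 mol
mol H = 2 × 0.05609 g H₂O ÷ 18.015 g/mol = 0.0062270 mol
mol N = 2 × 0.2617 g N₂ ÷ 28.014 g/mol = 0.018684 mol
Divide by the smallest (0.0062270 mol): C 4.999, H 1.000, N 3.000

C5HN3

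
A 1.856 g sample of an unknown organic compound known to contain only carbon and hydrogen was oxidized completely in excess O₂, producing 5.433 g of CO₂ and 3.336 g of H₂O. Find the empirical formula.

mol C = 5.433 g CO₂ ÷ 44.009 g/mol = 0.12345 mol
mol H = 2 × 3.336 g H₂O ÷ 18.015 g/mol = 0.37036 mol
Divide by the smallest (0.12345 mol): C 1.000, H 3.000

CH3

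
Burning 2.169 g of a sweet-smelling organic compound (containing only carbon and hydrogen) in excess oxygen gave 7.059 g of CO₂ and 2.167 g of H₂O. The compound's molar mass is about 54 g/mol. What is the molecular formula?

C4H6

mol C = 7.059 g CO₂ ÷ 44.009 g/mol = 0.16040 mol
mol H = 2 × 2.167 g H₂O ÷ 18.015 g/mol = 0.24058 mol
Divide by the smallest (0.16040 mol): C 1.000, H 1.500
Multiplying each by 2 gives whole numbers: C 2.00, H 3.00
Empirical formula: C2H3
Empirical-formula mass = 27.05 g/mol; 54 ÷ 27.05 ≈ 2, so the molecular formula is C4H6.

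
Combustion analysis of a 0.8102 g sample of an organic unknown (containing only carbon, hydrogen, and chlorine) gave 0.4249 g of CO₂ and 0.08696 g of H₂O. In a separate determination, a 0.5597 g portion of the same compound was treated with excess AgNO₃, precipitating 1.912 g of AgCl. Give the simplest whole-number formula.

CHCl2

mol C = 0.4249 g CO₂ ÷ 44.009 g/mol = 0.0096548 mol
mol H = 2 × 0.08696 g H₂O ÷ 18.015 g/mol = 0.0096542 mol
From the AgCl data: mol Cl per gram of compound = (1.912 ÷ 143.318) ÷ 0.5597 = 0.023836 mol/g, so in the 0.8102 g combustion sample mol Cl = 0.019312 mol
Divide by the smallest (0.0096542 mol): C 1.000, H 1.000, Cl 2.000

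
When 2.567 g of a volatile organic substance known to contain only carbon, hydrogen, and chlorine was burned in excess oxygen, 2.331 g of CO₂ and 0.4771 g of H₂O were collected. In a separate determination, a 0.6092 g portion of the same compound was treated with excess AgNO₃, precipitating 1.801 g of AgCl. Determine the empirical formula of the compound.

mol C = 2.331 g CO₂ ÷ 44.009 g/mol = 0.052966 mol
mol H = 2 × 0.4771 g H₂O ÷ 18.015 g/mol = 0.052967 mol
From the AgCl data: mol Cl per gram of compound = (1.801 ÷ 143.318) ÷ 0.6092 = 0.020628 mol/g, so in the 2.567 g combustion sample mol Cl = 0.052952 mol
Divide by the smallest (0.052952 mol): C 1.000, H 1.000, Cl 1.000

CHCl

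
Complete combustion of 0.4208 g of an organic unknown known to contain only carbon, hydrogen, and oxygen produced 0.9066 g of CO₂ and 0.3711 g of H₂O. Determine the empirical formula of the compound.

C5H10O2

mol C = 0.9066 g CO₂ ÷ 44.009 g/mol = 0.020600 mol
mol H = 2 × 0.3711 g H₂O ÷ 18.015 g/mol = 0.041199 mol
mass O = 0.4208 − (0.24743 + 0.041529) = 0.13184 g → mol O = 0.13184 ÷ 15.999 = 0.0082406 mol
Divide by the smallest (0.0082406 mol): C 2.500, H 5.000, O 1.000
Multiplying each by 2 gives whole numbers: C 5.00, H 10.00, O 2.00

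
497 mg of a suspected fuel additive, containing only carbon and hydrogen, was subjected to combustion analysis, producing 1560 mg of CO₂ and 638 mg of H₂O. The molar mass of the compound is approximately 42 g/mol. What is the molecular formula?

mol C = 1.56 g CO₂ ÷ 44.009 g/mol = 0.03545 mol
mol H = 2 × 0.638 g H₂O ÷ 18.015 g/mol = 0.07083 mol
Divide by the smallest (0.03545 mol): C 1.000, H 1.998
Empirical formula: CH2
Empirical-formula mass = 14.03 g/mol; 42 ÷ 14.03 ≈ 3, so the molecular formula is C3H6.

C3H6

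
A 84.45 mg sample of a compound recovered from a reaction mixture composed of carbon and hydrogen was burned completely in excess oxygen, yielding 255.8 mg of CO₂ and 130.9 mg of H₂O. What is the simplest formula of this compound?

C2H5

mol C = 0.2558 g CO₂ ÷ 44.009 g/mol = 0.0058124 mol
mol H = 2 × 0.1309 g H₂O ÷ 18.015 g/mol = 0.014532 mol
Divide by the smallest (0.0058124 mol): C 1.000, H 2.500
Multiplying each by 2 gives whole numbers: C 2.00, H 5.00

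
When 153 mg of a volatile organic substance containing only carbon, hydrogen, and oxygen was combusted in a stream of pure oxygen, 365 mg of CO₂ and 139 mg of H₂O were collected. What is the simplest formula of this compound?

mol C = 0.365 g CO₂ ÷ 44.009 g/mol = 0.008294 mol
mol H = 2 × 0.139 g H₂O ÷ 18.015 g/mol = 0.01543 mol
mass O = 0.153 − (0.09962 + 0.01556) = 0.03783 g → mol O = 0.03783 ÷ 15.999 = 0.002364 mol
Divide by the smallest (0.002364 mol): C 3.508, H 6.527, O 1.000
Multiplying each by 2 gives whole numbers: C 7.02, H 13.05, O 2.00

C7H13O2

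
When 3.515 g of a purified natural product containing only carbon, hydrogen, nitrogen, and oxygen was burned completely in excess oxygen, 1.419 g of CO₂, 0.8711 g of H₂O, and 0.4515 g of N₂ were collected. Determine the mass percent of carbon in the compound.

11.02%

mol C = 1.419 g CO₂ ÷ 44.009 g/mol = 0.032243 mol
mol H = 2 × 0.8711 g H₂O ÷ 18.015 g/mol = 0.096708 mol
mol N = 2 × 0.4515 g N₂ ÷ 28.014 g/mol = 0.032234 mol
mass O = 3.515 − (0.38728 + 0.097482 + 0.45150) = 2.5787 g → mol O = 2.5787 ÷ 15.999 = 0.16118 mol
mass % C = 0.38728 g ÷ 3.515 g × 100%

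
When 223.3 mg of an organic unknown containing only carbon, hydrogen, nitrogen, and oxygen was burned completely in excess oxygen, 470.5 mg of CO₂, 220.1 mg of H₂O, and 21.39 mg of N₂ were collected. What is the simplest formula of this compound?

C7H16NO2

mol C = 0.4705 g CO₂ ÷ 44.009 g/mol = 0.010691 mol
mol H = 2 × 0.2201 g H₂O ÷ 18.015 g/mol = 0.024435 mol
mol N = 2 × 0.02139 g N₂ ÷ 28.014 g/mol = 0.0015271 mol
mass O = 0.2233 − (0.12841 + 0.024631 + 0.021390) = 0.048870 g → mol O = 0.048870 ÷ 15.999 = 0.0030546 mol
Divide by the smallest (0.0015271 mol): C 7.001, H 16.001, N 1.000, O 2.000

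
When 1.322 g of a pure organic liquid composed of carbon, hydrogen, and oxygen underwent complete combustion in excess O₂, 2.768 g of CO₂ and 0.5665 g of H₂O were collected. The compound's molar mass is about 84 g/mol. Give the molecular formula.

C4H4O2

mol C = 2.768 g CO₂ ÷ 44.009 g/mol = 0.062896 mol
mol H = 2 × 0.5665 g H₂O ÷ 18.015 g/mol = 0.062892 mol
mass O = 1.322 − (0.75545 + 0.063395) = 0.50316 g → mol O = 0.50316 ÷ 15.999 = 0.031449 mol
Divide by the smallest (0.031449 mol): C 2.000, H 2.000, O 1.000
Empirical formula: C2H2O
Empirical-formula mass = 42.04 g/mol; 84 ÷ 42.04 ≈ 2, so the molecular formula is C4H4O2.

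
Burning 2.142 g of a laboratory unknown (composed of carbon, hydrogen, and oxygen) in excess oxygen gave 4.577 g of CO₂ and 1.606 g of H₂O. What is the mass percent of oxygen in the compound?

33.29%

mol C = 4.577 g CO₂ ÷ 44.009 g/mol = 0.10400 mol
mol H = 2 × 1.606 g H₂O ÷ 18.015 g/mol = 0.17830 mol
mass O = 2.142 − (1.2492 + 0.17972) = 0.71312 g → mol O = 0.71312 ÷ 15.999 = 0.044573 mol
mass % O = 0.71312 g ÷ 2.142 g × 100%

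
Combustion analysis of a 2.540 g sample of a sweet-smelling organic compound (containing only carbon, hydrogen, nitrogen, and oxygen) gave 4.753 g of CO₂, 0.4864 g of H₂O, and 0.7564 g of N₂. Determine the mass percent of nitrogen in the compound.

29.78%

mol C = 4.753 g CO₂ ÷ 44.009 g/mol = 0.10800 mol
mol H = 2 × 0.4864 g H₂O ÷ 18.015 g/mol = 0.053999 mol
mol N = 2 × 0.7564 g N₂ ÷ 28.014 g/mol = 0.054002 mol
mass O = 2.540 − (1.2972 + 0.054431 + 0.75640) = 0.43197 g → mol O = 0.43197 ÷ 15.999 = 0.027000 mol
mass % N = 0.75640 g ÷ 2.540 g × 100%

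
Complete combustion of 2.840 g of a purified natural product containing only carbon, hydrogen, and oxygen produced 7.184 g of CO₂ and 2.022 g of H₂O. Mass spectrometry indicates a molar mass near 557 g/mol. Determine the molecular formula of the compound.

mol C = 7.184 g CO₂ ÷ 44.009 g/mol = 0.16324 mol
mol H = 2 × 2.022 g H₂O ÷ 18.015 g/mol = 0.22448 mol
mass O = 2.840 − (1.9607 + 0.22628) = 0.65306 g → mol O = 0.65306 ÷ 15.999 = 0.040819 mol
Divide by the smallest (0.040819 mol): C 3.999, H 5.499, O 1.000
Multiplying each by 2 gives whole numbers: C 8.00, H 11.00, O 2.00
Empirical formula: C8H11O2
Empirical-formula mass = 139.17 g/mol; 557 ÷ 139.17 ≈ 4, so the molecular formula is C32H44O8.

C32H44O8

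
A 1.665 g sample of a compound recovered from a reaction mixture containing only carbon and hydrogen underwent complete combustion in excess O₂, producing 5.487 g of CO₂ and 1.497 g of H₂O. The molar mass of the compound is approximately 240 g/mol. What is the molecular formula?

C18H24

mol C = 5.487 g CO₂ ÷ 44.009 g/mol = 0.12468 mol
mol H = 2 × 1.497 g H₂O ÷ 18.015 g/mol = 0.16619 mol
Divide by the smallest (0.12468 mol): C 1.000, H 1.333
Multiplying each by 3 gives whole numbers: C 3.00, H 4.00
Empirical formula: C3H4
Empirical-formula mass = 40.06 g/mol; 240 ÷ 40.06 ≈ 6, so the molecular formula is C18H24.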